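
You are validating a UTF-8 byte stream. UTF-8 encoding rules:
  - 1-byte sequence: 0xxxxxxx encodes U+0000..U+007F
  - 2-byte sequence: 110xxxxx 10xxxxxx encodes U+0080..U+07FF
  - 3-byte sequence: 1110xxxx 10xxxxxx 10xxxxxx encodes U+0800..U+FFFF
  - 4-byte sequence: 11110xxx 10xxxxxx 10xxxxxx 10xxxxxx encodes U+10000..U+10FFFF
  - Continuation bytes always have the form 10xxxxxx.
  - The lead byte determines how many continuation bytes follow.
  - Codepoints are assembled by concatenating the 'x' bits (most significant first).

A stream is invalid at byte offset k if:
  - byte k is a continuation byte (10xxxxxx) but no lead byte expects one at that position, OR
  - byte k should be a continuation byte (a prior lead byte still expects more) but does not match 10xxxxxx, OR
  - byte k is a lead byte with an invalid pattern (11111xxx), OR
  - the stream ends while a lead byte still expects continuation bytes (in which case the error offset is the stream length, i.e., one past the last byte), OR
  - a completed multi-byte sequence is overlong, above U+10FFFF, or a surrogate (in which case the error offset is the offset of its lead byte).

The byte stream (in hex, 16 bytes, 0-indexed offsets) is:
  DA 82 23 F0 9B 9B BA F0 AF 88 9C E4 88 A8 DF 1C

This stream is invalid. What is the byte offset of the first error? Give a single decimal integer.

Answer: 15

Derivation:
Byte[0]=DA: 2-byte lead, need 1 cont bytes. acc=0x1A
Byte[1]=82: continuation. acc=(acc<<6)|0x02=0x682
Completed: cp=U+0682 (starts at byte 0)
Byte[2]=23: 1-byte ASCII. cp=U+0023
Byte[3]=F0: 4-byte lead, need 3 cont bytes. acc=0x0
Byte[4]=9B: continuation. acc=(acc<<6)|0x1B=0x1B
Byte[5]=9B: continuation. acc=(acc<<6)|0x1B=0x6DB
Byte[6]=BA: continuation. acc=(acc<<6)|0x3A=0x1B6FA
Completed: cp=U+1B6FA (starts at byte 3)
Byte[7]=F0: 4-byte lead, need 3 cont bytes. acc=0x0
Byte[8]=AF: continuation. acc=(acc<<6)|0x2F=0x2F
Byte[9]=88: continuation. acc=(acc<<6)|0x08=0xBC8
Byte[10]=9C: continuation. acc=(acc<<6)|0x1C=0x2F21C
Completed: cp=U+2F21C (starts at byte 7)
Byte[11]=E4: 3-byte lead, need 2 cont bytes. acc=0x4
Byte[12]=88: continuation. acc=(acc<<6)|0x08=0x108
Byte[13]=A8: continuation. acc=(acc<<6)|0x28=0x4228
Completed: cp=U+4228 (starts at byte 11)
Byte[14]=DF: 2-byte lead, need 1 cont bytes. acc=0x1F
Byte[15]=1C: expected 10xxxxxx continuation. INVALID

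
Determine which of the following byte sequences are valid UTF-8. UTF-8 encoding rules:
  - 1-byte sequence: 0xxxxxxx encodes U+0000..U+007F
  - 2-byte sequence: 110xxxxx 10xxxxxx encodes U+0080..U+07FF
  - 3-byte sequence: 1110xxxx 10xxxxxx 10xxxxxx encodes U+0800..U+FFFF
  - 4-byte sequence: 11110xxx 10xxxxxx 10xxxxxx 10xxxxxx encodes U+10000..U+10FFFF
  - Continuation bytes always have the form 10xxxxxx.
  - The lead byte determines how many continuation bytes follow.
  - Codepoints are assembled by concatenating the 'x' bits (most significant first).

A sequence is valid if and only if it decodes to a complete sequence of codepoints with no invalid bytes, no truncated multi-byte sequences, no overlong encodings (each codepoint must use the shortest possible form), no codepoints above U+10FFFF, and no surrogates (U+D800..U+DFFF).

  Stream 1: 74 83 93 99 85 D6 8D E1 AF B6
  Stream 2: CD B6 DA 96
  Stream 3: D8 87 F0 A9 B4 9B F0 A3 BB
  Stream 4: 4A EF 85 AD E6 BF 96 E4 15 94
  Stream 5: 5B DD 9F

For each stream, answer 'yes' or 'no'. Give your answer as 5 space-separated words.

Stream 1: error at byte offset 1. INVALID
Stream 2: decodes cleanly. VALID
Stream 3: error at byte offset 9. INVALID
Stream 4: error at byte offset 8. INVALID
Stream 5: decodes cleanly. VALID

Answer: no yes no no yes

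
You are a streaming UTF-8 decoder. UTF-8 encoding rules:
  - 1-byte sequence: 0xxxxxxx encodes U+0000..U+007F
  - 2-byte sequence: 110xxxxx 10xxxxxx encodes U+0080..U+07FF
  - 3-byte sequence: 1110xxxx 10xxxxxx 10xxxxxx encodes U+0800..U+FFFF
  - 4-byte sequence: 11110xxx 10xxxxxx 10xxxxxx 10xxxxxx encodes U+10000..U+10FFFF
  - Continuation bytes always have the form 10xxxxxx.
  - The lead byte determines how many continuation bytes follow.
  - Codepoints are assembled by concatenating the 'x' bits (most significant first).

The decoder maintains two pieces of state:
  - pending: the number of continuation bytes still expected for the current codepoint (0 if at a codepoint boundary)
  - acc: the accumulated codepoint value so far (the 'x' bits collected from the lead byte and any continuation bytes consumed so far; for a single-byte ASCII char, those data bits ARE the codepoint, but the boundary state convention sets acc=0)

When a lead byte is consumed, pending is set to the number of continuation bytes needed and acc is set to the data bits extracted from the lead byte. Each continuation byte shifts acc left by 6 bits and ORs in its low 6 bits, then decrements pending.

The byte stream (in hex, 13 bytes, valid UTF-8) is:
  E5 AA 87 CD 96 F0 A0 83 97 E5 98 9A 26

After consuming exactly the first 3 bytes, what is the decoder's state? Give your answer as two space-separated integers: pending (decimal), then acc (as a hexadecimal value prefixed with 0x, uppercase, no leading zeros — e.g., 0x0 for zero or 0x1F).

Byte[0]=E5: 3-byte lead. pending=2, acc=0x5
Byte[1]=AA: continuation. acc=(acc<<6)|0x2A=0x16A, pending=1
Byte[2]=87: continuation. acc=(acc<<6)|0x07=0x5A87, pending=0

Answer: 0 0x5A87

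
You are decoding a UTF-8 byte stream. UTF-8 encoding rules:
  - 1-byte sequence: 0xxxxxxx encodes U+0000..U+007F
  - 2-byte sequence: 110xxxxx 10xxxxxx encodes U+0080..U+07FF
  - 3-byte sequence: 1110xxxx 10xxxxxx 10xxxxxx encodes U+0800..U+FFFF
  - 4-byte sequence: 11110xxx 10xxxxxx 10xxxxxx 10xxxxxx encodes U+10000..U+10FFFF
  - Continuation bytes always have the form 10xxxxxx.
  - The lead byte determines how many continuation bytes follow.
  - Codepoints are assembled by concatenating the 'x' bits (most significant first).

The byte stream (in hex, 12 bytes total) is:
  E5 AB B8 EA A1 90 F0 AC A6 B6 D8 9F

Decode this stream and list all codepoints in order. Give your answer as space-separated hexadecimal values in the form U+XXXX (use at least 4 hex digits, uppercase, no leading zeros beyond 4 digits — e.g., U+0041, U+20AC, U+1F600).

Byte[0]=E5: 3-byte lead, need 2 cont bytes. acc=0x5
Byte[1]=AB: continuation. acc=(acc<<6)|0x2B=0x16B
Byte[2]=B8: continuation. acc=(acc<<6)|0x38=0x5AF8
Completed: cp=U+5AF8 (starts at byte 0)
Byte[3]=EA: 3-byte lead, need 2 cont bytes. acc=0xA
Byte[4]=A1: continuation. acc=(acc<<6)|0x21=0x2A1
Byte[5]=90: continuation. acc=(acc<<6)|0x10=0xA850
Completed: cp=U+A850 (starts at byte 3)
Byte[6]=F0: 4-byte lead, need 3 cont bytes. acc=0x0
Byte[7]=AC: continuation. acc=(acc<<6)|0x2C=0x2C
Byte[8]=A6: continuation. acc=(acc<<6)|0x26=0xB26
Byte[9]=B6: continuation. acc=(acc<<6)|0x36=0x2C9B6
Completed: cp=U+2C9B6 (starts at byte 6)
Byte[10]=D8: 2-byte lead, need 1 cont bytes. acc=0x18
Byte[11]=9F: continuation. acc=(acc<<6)|0x1F=0x61F
Completed: cp=U+061F (starts at byte 10)

Answer: U+5AF8 U+A850 U+2C9B6 U+061F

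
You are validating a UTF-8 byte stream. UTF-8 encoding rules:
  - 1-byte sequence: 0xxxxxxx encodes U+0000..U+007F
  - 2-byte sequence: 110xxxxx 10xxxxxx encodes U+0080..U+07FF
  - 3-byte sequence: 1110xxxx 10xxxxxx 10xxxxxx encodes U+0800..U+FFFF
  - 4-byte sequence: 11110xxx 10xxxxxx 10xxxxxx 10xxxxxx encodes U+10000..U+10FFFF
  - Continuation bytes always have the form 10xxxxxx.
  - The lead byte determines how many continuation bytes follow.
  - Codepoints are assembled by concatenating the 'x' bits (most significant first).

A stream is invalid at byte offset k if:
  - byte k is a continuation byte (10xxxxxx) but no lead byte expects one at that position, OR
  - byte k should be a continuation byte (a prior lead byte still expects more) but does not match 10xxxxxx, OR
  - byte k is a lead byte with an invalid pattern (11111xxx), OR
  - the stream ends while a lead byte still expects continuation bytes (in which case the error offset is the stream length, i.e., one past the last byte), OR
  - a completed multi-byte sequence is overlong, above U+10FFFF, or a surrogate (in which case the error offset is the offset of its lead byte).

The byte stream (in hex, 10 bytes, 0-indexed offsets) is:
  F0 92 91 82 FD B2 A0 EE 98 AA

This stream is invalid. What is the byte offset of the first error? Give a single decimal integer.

Answer: 4

Derivation:
Byte[0]=F0: 4-byte lead, need 3 cont bytes. acc=0x0
Byte[1]=92: continuation. acc=(acc<<6)|0x12=0x12
Byte[2]=91: continuation. acc=(acc<<6)|0x11=0x491
Byte[3]=82: continuation. acc=(acc<<6)|0x02=0x12442
Completed: cp=U+12442 (starts at byte 0)
Byte[4]=FD: INVALID lead byte (not 0xxx/110x/1110/11110)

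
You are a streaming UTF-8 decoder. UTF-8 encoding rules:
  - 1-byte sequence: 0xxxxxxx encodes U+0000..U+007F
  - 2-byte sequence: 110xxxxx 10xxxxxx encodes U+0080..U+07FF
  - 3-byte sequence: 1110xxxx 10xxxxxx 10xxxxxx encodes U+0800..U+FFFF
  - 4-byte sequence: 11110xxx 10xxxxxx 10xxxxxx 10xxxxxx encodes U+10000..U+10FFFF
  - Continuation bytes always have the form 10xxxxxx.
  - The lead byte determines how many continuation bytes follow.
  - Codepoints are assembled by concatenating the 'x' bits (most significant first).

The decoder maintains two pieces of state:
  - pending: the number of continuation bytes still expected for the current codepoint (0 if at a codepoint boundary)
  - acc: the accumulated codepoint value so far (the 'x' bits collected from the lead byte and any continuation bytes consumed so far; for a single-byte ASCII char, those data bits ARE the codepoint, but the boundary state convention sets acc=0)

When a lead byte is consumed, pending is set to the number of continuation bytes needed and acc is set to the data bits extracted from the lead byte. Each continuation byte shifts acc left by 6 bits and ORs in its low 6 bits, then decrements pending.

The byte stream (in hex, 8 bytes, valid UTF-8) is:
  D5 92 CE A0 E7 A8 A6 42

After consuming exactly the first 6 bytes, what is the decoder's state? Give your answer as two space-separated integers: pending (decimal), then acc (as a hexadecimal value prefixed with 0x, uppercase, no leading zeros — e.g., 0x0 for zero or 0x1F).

Answer: 1 0x1E8

Derivation:
Byte[0]=D5: 2-byte lead. pending=1, acc=0x15
Byte[1]=92: continuation. acc=(acc<<6)|0x12=0x552, pending=0
Byte[2]=CE: 2-byte lead. pending=1, acc=0xE
Byte[3]=A0: continuation. acc=(acc<<6)|0x20=0x3A0, pending=0
Byte[4]=E7: 3-byte lead. pending=2, acc=0x7
Byte[5]=A8: continuation. acc=(acc<<6)|0x28=0x1E8, pending=1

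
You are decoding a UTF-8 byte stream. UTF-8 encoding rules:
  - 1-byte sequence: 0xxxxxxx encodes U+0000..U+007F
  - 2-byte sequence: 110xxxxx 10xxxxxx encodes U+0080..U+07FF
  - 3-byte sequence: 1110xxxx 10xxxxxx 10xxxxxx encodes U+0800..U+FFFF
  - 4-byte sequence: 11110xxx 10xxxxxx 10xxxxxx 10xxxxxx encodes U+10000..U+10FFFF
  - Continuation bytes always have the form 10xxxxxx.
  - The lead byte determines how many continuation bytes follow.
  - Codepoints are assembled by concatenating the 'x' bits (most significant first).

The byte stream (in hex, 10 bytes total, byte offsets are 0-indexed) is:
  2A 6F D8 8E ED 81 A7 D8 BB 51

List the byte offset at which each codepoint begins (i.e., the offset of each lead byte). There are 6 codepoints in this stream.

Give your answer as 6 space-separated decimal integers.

Byte[0]=2A: 1-byte ASCII. cp=U+002A
Byte[1]=6F: 1-byte ASCII. cp=U+006F
Byte[2]=D8: 2-byte lead, need 1 cont bytes. acc=0x18
Byte[3]=8E: continuation. acc=(acc<<6)|0x0E=0x60E
Completed: cp=U+060E (starts at byte 2)
Byte[4]=ED: 3-byte lead, need 2 cont bytes. acc=0xD
Byte[5]=81: continuation. acc=(acc<<6)|0x01=0x341
Byte[6]=A7: continuation. acc=(acc<<6)|0x27=0xD067
Completed: cp=U+D067 (starts at byte 4)
Byte[7]=D8: 2-byte lead, need 1 cont bytes. acc=0x18
Byte[8]=BB: continuation. acc=(acc<<6)|0x3B=0x63B
Completed: cp=U+063B (starts at byte 7)
Byte[9]=51: 1-byte ASCII. cp=U+0051

Answer: 0 1 2 4 7 9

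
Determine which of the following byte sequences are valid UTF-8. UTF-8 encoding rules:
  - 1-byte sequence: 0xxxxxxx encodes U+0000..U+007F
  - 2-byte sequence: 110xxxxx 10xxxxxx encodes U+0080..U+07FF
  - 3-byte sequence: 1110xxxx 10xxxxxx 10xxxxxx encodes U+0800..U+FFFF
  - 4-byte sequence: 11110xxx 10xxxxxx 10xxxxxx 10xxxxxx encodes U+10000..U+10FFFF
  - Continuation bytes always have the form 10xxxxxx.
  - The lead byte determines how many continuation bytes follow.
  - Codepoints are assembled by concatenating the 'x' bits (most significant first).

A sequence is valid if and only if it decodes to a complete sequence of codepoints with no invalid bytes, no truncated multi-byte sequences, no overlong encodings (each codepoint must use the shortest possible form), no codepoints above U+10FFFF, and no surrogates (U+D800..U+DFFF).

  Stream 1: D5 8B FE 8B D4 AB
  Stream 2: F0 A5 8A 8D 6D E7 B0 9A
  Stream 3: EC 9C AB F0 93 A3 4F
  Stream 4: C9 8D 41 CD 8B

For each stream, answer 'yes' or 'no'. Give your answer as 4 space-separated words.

Answer: no yes no yes

Derivation:
Stream 1: error at byte offset 2. INVALID
Stream 2: decodes cleanly. VALID
Stream 3: error at byte offset 6. INVALID
Stream 4: decodes cleanly. VALID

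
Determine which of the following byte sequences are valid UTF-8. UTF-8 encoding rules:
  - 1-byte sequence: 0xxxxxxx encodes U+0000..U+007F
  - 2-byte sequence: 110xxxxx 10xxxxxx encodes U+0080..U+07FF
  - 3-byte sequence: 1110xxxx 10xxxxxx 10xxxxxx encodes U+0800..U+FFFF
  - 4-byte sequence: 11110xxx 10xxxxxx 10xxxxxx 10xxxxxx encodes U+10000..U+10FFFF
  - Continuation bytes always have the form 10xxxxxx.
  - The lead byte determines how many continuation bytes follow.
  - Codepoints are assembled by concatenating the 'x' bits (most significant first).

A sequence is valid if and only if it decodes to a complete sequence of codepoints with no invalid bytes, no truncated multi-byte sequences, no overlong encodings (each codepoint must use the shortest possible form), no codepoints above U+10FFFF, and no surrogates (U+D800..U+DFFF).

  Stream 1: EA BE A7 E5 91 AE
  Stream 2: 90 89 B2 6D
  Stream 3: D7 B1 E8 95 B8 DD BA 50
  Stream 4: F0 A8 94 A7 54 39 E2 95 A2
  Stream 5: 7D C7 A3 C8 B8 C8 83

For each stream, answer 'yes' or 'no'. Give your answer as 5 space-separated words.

Answer: yes no yes yes yes

Derivation:
Stream 1: decodes cleanly. VALID
Stream 2: error at byte offset 0. INVALID
Stream 3: decodes cleanly. VALID
Stream 4: decodes cleanly. VALID
Stream 5: decodes cleanly. VALID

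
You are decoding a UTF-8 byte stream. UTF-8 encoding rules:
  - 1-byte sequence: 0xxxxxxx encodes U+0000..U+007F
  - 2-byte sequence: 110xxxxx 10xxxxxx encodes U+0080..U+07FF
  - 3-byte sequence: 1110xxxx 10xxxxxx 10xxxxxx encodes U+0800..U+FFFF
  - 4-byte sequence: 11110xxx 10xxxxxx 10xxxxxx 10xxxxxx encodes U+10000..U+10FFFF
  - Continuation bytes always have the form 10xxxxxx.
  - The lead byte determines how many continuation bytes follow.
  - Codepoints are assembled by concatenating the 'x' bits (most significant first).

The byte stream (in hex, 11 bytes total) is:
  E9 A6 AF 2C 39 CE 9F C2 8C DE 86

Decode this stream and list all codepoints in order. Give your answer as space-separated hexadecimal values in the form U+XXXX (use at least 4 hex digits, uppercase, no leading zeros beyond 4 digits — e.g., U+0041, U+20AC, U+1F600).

Answer: U+99AF U+002C U+0039 U+039F U+008C U+0786

Derivation:
Byte[0]=E9: 3-byte lead, need 2 cont bytes. acc=0x9
Byte[1]=A6: continuation. acc=(acc<<6)|0x26=0x266
Byte[2]=AF: continuation. acc=(acc<<6)|0x2F=0x99AF
Completed: cp=U+99AF (starts at byte 0)
Byte[3]=2C: 1-byte ASCII. cp=U+002C
Byte[4]=39: 1-byte ASCII. cp=U+0039
Byte[5]=CE: 2-byte lead, need 1 cont bytes. acc=0xE
Byte[6]=9F: continuation. acc=(acc<<6)|0x1F=0x39F
Completed: cp=U+039F (starts at byte 5)
Byte[7]=C2: 2-byte lead, need 1 cont bytes. acc=0x2
Byte[8]=8C: continuation. acc=(acc<<6)|0x0C=0x8C
Completed: cp=U+008C (starts at byte 7)
Byte[9]=DE: 2-byte lead, need 1 cont bytes. acc=0x1E
Byte[10]=86: continuation. acc=(acc<<6)|0x06=0x786
Completed: cp=U+0786 (starts at byte 9)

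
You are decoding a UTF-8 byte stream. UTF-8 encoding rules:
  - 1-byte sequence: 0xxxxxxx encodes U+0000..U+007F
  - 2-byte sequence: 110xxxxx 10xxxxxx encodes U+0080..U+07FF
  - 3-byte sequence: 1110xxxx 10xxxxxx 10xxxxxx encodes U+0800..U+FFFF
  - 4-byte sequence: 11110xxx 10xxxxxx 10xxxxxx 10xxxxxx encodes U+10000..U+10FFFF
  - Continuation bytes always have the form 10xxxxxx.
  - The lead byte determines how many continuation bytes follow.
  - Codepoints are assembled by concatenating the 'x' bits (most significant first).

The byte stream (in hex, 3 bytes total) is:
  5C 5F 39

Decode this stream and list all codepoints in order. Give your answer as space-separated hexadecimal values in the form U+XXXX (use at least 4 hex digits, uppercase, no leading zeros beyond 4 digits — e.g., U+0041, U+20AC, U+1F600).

Byte[0]=5C: 1-byte ASCII. cp=U+005C
Byte[1]=5F: 1-byte ASCII. cp=U+005F
Byte[2]=39: 1-byte ASCII. cp=U+0039

Answer: U+005C U+005F U+0039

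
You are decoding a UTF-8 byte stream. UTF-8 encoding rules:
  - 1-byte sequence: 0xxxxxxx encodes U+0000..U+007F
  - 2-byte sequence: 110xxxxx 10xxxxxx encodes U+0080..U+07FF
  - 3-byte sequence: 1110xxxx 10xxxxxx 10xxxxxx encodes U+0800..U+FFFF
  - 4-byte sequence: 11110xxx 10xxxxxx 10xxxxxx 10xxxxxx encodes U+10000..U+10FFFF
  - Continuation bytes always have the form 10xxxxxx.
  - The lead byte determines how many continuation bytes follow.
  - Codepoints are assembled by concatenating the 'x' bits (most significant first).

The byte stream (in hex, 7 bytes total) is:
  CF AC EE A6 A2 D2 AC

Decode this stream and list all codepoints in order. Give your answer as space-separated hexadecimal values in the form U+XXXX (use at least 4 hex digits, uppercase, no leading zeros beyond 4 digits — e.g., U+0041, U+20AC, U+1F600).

Byte[0]=CF: 2-byte lead, need 1 cont bytes. acc=0xF
Byte[1]=AC: continuation. acc=(acc<<6)|0x2C=0x3EC
Completed: cp=U+03EC (starts at byte 0)
Byte[2]=EE: 3-byte lead, need 2 cont bytes. acc=0xE
Byte[3]=A6: continuation. acc=(acc<<6)|0x26=0x3A6
Byte[4]=A2: continuation. acc=(acc<<6)|0x22=0xE9A2
Completed: cp=U+E9A2 (starts at byte 2)
Byte[5]=D2: 2-byte lead, need 1 cont bytes. acc=0x12
Byte[6]=AC: continuation. acc=(acc<<6)|0x2C=0x4AC
Completed: cp=U+04AC (starts at byte 5)

Answer: U+03EC U+E9A2 U+04AC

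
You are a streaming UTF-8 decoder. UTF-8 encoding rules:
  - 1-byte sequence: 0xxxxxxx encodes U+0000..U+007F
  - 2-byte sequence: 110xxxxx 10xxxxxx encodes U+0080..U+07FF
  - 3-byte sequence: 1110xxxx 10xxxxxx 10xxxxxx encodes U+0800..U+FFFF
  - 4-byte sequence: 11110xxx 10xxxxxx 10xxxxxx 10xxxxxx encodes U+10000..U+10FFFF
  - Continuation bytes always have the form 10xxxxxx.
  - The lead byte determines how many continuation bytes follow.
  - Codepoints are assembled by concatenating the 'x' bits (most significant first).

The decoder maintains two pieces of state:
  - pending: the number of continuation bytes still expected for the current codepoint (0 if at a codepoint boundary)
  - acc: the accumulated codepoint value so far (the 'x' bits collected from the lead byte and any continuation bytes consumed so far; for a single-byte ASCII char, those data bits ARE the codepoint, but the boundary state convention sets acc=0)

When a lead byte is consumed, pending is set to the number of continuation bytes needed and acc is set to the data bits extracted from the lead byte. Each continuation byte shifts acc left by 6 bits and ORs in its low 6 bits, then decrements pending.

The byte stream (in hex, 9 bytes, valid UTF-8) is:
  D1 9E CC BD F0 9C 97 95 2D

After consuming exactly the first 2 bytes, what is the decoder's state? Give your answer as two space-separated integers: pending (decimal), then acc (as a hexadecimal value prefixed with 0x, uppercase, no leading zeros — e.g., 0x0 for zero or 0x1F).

Answer: 0 0x45E

Derivation:
Byte[0]=D1: 2-byte lead. pending=1, acc=0x11
Byte[1]=9E: continuation. acc=(acc<<6)|0x1E=0x45E, pending=0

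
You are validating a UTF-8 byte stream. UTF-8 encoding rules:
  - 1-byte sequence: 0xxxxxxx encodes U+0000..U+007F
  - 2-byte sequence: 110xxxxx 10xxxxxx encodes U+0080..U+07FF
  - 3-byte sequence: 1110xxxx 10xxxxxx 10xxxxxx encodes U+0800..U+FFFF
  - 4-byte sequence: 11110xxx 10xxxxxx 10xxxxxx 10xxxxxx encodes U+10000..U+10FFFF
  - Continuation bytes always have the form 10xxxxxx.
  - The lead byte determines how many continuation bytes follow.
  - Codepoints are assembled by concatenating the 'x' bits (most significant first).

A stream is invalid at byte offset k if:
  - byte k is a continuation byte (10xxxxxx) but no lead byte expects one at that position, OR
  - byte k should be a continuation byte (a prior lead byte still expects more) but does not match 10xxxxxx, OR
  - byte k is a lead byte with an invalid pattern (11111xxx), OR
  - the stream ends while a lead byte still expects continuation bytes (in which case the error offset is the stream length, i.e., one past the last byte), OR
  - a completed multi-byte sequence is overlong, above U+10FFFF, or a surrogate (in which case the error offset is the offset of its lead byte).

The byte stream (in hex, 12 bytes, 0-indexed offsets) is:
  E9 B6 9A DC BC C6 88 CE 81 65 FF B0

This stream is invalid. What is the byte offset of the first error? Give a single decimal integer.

Answer: 10

Derivation:
Byte[0]=E9: 3-byte lead, need 2 cont bytes. acc=0x9
Byte[1]=B6: continuation. acc=(acc<<6)|0x36=0x276
Byte[2]=9A: continuation. acc=(acc<<6)|0x1A=0x9D9A
Completed: cp=U+9D9A (starts at byte 0)
Byte[3]=DC: 2-byte lead, need 1 cont bytes. acc=0x1C
Byte[4]=BC: continuation. acc=(acc<<6)|0x3C=0x73C
Completed: cp=U+073C (starts at byte 3)
Byte[5]=C6: 2-byte lead, need 1 cont bytes. acc=0x6
Byte[6]=88: continuation. acc=(acc<<6)|0x08=0x188
Completed: cp=U+0188 (starts at byte 5)
Byte[7]=CE: 2-byte lead, need 1 cont bytes. acc=0xE
Byte[8]=81: continuation. acc=(acc<<6)|0x01=0x381
Completed: cp=U+0381 (starts at byte 7)
Byte[9]=65: 1-byte ASCII. cp=U+0065
Byte[10]=FF: INVALID lead byte (not 0xxx/110x/1110/11110)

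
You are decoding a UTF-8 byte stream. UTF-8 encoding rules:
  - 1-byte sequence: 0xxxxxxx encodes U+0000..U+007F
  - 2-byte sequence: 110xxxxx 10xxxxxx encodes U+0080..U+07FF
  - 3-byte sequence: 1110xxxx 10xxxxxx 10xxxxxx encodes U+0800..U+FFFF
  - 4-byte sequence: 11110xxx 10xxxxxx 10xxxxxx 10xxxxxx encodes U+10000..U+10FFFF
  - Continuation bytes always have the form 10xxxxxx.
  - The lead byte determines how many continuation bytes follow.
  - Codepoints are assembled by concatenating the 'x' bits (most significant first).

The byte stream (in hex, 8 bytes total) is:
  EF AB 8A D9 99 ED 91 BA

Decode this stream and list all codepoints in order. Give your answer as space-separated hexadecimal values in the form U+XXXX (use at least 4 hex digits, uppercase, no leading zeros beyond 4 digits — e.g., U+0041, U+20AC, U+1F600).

Answer: U+FACA U+0659 U+D47A

Derivation:
Byte[0]=EF: 3-byte lead, need 2 cont bytes. acc=0xF
Byte[1]=AB: continuation. acc=(acc<<6)|0x2B=0x3EB
Byte[2]=8A: continuation. acc=(acc<<6)|0x0A=0xFACA
Completed: cp=U+FACA (starts at byte 0)
Byte[3]=D9: 2-byte lead, need 1 cont bytes. acc=0x19
Byte[4]=99: continuation. acc=(acc<<6)|0x19=0x659
Completed: cp=U+0659 (starts at byte 3)
Byte[5]=ED: 3-byte lead, need 2 cont bytes. acc=0xD
Byte[6]=91: continuation. acc=(acc<<6)|0x11=0x351
Byte[7]=BA: continuation. acc=(acc<<6)|0x3A=0xD47A
Completed: cp=U+D47A (starts at byte 5)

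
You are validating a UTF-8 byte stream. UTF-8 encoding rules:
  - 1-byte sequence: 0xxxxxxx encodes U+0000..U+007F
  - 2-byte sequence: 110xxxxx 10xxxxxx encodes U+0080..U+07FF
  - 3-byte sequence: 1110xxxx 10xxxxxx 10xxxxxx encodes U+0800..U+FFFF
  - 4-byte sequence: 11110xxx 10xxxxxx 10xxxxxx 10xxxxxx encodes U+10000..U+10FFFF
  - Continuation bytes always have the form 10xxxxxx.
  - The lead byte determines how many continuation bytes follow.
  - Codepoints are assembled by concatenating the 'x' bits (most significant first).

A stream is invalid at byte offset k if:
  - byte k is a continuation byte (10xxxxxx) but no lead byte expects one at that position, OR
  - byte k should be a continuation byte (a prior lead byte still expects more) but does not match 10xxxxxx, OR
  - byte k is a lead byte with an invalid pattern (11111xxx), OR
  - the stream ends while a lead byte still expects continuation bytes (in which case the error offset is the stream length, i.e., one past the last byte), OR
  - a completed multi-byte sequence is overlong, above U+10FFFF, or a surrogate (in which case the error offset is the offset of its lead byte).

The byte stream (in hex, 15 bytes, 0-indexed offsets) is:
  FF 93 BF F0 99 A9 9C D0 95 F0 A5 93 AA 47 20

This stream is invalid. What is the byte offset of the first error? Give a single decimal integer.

Byte[0]=FF: INVALID lead byte (not 0xxx/110x/1110/11110)

Answer: 0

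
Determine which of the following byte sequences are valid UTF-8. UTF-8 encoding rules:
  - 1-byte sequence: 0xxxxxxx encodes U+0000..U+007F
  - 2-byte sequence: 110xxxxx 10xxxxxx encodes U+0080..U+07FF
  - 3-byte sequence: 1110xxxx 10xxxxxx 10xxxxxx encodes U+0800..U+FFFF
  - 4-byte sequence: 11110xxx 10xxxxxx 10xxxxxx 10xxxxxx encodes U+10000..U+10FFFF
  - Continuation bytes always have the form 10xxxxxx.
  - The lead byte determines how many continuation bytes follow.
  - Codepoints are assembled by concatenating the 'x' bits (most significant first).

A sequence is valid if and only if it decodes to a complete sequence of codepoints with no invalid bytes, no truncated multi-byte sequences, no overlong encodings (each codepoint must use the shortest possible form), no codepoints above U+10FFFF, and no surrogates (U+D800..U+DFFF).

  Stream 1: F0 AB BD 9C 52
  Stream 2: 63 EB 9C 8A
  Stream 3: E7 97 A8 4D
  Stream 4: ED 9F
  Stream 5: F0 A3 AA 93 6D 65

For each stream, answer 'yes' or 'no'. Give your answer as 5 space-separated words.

Stream 1: decodes cleanly. VALID
Stream 2: decodes cleanly. VALID
Stream 3: decodes cleanly. VALID
Stream 4: error at byte offset 2. INVALID
Stream 5: decodes cleanly. VALID

Answer: yes yes yes no yes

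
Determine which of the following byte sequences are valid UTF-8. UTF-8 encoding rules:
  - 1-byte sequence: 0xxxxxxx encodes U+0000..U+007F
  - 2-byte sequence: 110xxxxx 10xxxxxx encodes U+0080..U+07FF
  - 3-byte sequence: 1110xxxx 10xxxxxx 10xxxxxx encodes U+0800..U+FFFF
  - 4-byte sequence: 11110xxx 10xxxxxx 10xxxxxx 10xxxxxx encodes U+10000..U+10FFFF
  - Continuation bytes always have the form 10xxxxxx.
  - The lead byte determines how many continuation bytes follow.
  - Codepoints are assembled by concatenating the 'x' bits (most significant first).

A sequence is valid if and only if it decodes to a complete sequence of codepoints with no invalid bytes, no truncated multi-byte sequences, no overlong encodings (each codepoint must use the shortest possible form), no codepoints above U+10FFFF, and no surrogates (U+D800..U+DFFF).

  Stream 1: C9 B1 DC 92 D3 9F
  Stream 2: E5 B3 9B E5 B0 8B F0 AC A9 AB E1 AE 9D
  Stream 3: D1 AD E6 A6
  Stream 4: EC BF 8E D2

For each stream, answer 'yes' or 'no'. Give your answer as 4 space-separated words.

Answer: yes yes no no

Derivation:
Stream 1: decodes cleanly. VALID
Stream 2: decodes cleanly. VALID
Stream 3: error at byte offset 4. INVALID
Stream 4: error at byte offset 4. INVALID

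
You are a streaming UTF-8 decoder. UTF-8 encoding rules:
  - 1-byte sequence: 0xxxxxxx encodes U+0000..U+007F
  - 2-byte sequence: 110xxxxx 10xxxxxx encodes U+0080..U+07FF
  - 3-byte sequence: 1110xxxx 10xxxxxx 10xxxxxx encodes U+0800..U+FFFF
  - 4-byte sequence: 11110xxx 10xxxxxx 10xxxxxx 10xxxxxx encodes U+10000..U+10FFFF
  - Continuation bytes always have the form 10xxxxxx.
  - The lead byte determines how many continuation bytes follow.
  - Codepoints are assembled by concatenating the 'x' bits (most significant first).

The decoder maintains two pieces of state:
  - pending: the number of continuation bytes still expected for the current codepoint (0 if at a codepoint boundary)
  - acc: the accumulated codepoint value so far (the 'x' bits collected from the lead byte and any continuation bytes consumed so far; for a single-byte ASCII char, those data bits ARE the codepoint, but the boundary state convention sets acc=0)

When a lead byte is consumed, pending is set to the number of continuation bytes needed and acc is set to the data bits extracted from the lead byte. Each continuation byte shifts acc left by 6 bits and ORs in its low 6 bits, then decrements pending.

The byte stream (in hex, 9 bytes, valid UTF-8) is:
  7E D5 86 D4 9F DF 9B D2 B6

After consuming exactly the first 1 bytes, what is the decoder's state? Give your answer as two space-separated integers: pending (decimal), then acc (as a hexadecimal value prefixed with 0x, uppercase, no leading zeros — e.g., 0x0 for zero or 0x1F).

Byte[0]=7E: 1-byte. pending=0, acc=0x0

Answer: 0 0x0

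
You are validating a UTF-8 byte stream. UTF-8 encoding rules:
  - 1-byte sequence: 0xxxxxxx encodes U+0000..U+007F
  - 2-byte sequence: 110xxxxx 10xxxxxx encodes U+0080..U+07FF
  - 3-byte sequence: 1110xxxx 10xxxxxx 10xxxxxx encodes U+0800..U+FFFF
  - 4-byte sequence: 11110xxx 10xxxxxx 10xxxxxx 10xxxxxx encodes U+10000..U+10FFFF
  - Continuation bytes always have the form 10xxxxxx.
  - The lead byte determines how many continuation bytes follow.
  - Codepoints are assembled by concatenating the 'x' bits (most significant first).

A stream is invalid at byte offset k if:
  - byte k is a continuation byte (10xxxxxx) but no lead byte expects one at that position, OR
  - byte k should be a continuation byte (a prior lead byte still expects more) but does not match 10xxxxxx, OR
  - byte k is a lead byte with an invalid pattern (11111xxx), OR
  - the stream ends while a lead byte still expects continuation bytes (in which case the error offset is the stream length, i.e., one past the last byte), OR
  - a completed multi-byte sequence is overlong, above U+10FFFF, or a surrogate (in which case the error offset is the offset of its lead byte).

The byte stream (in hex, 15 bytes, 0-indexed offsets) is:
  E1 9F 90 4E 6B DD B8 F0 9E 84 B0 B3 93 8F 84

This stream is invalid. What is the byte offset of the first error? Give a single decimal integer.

Answer: 11

Derivation:
Byte[0]=E1: 3-byte lead, need 2 cont bytes. acc=0x1
Byte[1]=9F: continuation. acc=(acc<<6)|0x1F=0x5F
Byte[2]=90: continuation. acc=(acc<<6)|0x10=0x17D0
Completed: cp=U+17D0 (starts at byte 0)
Byte[3]=4E: 1-byte ASCII. cp=U+004E
Byte[4]=6B: 1-byte ASCII. cp=U+006B
Byte[5]=DD: 2-byte lead, need 1 cont bytes. acc=0x1D
Byte[6]=B8: continuation. acc=(acc<<6)|0x38=0x778
Completed: cp=U+0778 (starts at byte 5)
Byte[7]=F0: 4-byte lead, need 3 cont bytes. acc=0x0
Byte[8]=9E: continuation. acc=(acc<<6)|0x1E=0x1E
Byte[9]=84: continuation. acc=(acc<<6)|0x04=0x784
Byte[10]=B0: continuation. acc=(acc<<6)|0x30=0x1E130
Completed: cp=U+1E130 (starts at byte 7)
Byte[11]=B3: INVALID lead byte (not 0xxx/110x/1110/11110)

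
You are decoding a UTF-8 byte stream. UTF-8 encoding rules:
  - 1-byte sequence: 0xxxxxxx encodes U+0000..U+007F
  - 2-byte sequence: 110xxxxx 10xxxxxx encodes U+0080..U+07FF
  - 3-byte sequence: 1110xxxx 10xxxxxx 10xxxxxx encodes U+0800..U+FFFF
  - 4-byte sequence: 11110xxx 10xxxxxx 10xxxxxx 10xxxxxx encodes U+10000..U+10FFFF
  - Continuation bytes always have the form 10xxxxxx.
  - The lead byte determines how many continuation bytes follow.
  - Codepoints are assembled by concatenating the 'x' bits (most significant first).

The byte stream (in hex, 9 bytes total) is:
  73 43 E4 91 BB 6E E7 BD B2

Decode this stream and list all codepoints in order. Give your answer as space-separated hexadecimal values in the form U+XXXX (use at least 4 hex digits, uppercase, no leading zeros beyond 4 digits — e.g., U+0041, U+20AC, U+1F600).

Byte[0]=73: 1-byte ASCII. cp=U+0073
Byte[1]=43: 1-byte ASCII. cp=U+0043
Byte[2]=E4: 3-byte lead, need 2 cont bytes. acc=0x4
Byte[3]=91: continuation. acc=(acc<<6)|0x11=0x111
Byte[4]=BB: continuation. acc=(acc<<6)|0x3B=0x447B
Completed: cp=U+447B (starts at byte 2)
Byte[5]=6E: 1-byte ASCII. cp=U+006E
Byte[6]=E7: 3-byte lead, need 2 cont bytes. acc=0x7
Byte[7]=BD: continuation. acc=(acc<<6)|0x3D=0x1FD
Byte[8]=B2: continuation. acc=(acc<<6)|0x32=0x7F72
Completed: cp=U+7F72 (starts at byte 6)

Answer: U+0073 U+0043 U+447B U+006E U+7F72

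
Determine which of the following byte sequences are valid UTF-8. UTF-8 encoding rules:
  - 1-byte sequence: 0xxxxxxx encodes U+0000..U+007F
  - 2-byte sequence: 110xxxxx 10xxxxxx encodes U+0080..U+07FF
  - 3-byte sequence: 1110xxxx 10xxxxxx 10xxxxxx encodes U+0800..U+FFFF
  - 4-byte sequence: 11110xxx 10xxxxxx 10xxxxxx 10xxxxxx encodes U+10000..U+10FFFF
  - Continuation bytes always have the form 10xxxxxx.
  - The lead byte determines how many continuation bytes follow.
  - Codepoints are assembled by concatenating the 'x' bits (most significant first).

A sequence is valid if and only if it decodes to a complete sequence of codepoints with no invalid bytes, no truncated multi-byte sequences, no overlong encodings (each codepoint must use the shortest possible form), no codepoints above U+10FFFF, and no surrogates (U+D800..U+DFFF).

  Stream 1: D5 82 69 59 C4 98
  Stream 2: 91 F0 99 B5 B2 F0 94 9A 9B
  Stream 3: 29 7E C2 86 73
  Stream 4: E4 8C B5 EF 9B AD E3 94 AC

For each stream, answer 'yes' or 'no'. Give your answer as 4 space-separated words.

Stream 1: decodes cleanly. VALID
Stream 2: error at byte offset 0. INVALID
Stream 3: decodes cleanly. VALID
Stream 4: decodes cleanly. VALID

Answer: yes no yes yes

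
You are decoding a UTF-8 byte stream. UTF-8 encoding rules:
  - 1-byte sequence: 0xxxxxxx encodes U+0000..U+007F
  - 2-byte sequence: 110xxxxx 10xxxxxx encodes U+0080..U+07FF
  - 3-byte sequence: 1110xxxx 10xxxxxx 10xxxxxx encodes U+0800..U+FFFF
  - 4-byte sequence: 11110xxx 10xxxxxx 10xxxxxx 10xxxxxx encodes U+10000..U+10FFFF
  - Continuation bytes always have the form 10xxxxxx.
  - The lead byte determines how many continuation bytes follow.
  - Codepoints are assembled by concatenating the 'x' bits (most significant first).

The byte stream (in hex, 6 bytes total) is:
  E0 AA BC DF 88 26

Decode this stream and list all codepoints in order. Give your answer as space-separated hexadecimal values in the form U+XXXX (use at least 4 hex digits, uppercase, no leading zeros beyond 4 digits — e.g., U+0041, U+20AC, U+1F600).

Answer: U+0ABC U+07C8 U+0026

Derivation:
Byte[0]=E0: 3-byte lead, need 2 cont bytes. acc=0x0
Byte[1]=AA: continuation. acc=(acc<<6)|0x2A=0x2A
Byte[2]=BC: continuation. acc=(acc<<6)|0x3C=0xABC
Completed: cp=U+0ABC (starts at byte 0)
Byte[3]=DF: 2-byte lead, need 1 cont bytes. acc=0x1F
Byte[4]=88: continuation. acc=(acc<<6)|0x08=0x7C8
Completed: cp=U+07C8 (starts at byte 3)
Byte[5]=26: 1-byte ASCII. cp=U+0026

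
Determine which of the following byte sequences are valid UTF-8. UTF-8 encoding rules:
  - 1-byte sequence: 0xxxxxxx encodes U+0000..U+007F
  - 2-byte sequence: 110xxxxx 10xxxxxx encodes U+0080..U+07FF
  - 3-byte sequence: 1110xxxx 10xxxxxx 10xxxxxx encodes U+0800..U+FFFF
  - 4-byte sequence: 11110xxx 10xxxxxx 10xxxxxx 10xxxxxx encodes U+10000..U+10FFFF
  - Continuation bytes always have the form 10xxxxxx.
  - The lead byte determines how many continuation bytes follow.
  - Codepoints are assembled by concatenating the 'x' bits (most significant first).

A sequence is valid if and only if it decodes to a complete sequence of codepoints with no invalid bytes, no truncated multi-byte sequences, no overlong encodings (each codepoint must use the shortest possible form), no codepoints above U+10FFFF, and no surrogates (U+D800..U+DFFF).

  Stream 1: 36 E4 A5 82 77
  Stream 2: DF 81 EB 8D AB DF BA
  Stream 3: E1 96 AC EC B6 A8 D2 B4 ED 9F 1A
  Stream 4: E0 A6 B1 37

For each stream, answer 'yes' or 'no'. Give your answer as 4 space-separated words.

Answer: yes yes no yes

Derivation:
Stream 1: decodes cleanly. VALID
Stream 2: decodes cleanly. VALID
Stream 3: error at byte offset 10. INVALID
Stream 4: decodes cleanly. VALID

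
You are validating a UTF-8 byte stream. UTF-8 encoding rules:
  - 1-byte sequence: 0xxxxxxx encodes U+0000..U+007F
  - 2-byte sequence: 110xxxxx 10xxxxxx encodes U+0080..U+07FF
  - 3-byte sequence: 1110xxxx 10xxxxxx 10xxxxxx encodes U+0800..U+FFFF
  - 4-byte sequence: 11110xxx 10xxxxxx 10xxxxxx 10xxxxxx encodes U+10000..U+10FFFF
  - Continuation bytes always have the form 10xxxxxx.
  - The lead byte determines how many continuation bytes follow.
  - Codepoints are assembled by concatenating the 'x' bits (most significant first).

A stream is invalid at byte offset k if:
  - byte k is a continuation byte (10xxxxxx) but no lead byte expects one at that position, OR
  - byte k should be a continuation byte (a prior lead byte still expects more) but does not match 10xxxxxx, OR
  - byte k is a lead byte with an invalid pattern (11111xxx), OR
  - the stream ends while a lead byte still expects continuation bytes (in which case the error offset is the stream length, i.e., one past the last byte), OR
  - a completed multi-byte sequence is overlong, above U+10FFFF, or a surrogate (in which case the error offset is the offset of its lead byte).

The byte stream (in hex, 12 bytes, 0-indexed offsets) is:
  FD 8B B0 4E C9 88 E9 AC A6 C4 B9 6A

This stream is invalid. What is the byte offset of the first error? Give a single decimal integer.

Answer: 0

Derivation:
Byte[0]=FD: INVALID lead byte (not 0xxx/110x/1110/11110)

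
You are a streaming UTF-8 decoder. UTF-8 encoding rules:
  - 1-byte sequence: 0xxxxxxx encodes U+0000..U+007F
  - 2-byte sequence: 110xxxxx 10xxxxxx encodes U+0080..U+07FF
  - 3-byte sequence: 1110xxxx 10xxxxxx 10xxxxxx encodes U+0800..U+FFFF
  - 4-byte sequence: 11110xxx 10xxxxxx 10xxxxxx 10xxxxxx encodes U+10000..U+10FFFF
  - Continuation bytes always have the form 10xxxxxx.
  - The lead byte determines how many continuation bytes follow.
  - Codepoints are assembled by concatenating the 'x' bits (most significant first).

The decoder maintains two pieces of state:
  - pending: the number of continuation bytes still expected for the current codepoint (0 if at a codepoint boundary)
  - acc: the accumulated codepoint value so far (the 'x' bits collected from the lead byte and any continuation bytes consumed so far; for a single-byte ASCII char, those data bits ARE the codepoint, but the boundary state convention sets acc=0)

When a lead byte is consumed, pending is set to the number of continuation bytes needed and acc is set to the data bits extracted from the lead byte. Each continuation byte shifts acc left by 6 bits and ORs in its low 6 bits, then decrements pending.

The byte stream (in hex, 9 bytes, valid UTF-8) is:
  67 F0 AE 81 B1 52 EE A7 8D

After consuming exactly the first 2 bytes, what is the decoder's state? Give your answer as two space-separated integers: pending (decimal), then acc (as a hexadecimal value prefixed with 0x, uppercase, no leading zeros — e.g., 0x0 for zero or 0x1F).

Answer: 3 0x0

Derivation:
Byte[0]=67: 1-byte. pending=0, acc=0x0
Byte[1]=F0: 4-byte lead. pending=3, acc=0x0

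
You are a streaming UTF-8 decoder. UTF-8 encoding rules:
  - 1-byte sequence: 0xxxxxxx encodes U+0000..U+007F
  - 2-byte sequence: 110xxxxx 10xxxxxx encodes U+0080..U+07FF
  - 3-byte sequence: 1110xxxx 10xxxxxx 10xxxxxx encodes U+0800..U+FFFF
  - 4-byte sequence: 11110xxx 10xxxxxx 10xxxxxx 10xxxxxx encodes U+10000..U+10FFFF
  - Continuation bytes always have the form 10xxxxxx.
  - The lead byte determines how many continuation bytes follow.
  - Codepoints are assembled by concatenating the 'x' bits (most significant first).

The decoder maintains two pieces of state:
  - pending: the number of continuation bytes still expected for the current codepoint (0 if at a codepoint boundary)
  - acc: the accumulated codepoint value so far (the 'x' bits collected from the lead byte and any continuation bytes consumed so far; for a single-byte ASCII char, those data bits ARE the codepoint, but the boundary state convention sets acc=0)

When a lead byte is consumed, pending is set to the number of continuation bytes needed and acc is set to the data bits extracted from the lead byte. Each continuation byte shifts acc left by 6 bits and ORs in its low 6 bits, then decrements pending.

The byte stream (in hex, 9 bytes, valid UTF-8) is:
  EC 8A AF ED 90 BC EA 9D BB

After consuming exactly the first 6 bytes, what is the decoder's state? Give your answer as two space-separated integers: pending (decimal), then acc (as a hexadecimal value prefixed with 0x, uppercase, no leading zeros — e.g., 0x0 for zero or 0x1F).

Answer: 0 0xD43C

Derivation:
Byte[0]=EC: 3-byte lead. pending=2, acc=0xC
Byte[1]=8A: continuation. acc=(acc<<6)|0x0A=0x30A, pending=1
Byte[2]=AF: continuation. acc=(acc<<6)|0x2F=0xC2AF, pending=0
Byte[3]=ED: 3-byte lead. pending=2, acc=0xD
Byte[4]=90: continuation. acc=(acc<<6)|0x10=0x350, pending=1
Byte[5]=BC: continuation. acc=(acc<<6)|0x3C=0xD43C, pending=0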